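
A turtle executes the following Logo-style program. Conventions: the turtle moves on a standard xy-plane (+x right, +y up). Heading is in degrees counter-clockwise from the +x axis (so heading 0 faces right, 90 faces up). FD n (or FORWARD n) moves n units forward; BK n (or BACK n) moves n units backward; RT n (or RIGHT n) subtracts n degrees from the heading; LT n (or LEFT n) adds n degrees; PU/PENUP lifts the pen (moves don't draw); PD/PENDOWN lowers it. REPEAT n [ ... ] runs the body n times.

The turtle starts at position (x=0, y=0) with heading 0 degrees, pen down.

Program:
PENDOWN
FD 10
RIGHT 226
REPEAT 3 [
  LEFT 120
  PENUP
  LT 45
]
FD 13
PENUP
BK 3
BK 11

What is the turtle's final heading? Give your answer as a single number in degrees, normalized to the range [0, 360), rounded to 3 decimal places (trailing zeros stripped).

Answer: 269

Derivation:
Executing turtle program step by step:
Start: pos=(0,0), heading=0, pen down
PD: pen down
FD 10: (0,0) -> (10,0) [heading=0, draw]
RT 226: heading 0 -> 134
REPEAT 3 [
  -- iteration 1/3 --
  LT 120: heading 134 -> 254
  PU: pen up
  LT 45: heading 254 -> 299
  -- iteration 2/3 --
  LT 120: heading 299 -> 59
  PU: pen up
  LT 45: heading 59 -> 104
  -- iteration 3/3 --
  LT 120: heading 104 -> 224
  PU: pen up
  LT 45: heading 224 -> 269
]
FD 13: (10,0) -> (9.773,-12.998) [heading=269, move]
PU: pen up
BK 3: (9.773,-12.998) -> (9.825,-9.998) [heading=269, move]
BK 11: (9.825,-9.998) -> (10.017,1) [heading=269, move]
Final: pos=(10.017,1), heading=269, 1 segment(s) drawn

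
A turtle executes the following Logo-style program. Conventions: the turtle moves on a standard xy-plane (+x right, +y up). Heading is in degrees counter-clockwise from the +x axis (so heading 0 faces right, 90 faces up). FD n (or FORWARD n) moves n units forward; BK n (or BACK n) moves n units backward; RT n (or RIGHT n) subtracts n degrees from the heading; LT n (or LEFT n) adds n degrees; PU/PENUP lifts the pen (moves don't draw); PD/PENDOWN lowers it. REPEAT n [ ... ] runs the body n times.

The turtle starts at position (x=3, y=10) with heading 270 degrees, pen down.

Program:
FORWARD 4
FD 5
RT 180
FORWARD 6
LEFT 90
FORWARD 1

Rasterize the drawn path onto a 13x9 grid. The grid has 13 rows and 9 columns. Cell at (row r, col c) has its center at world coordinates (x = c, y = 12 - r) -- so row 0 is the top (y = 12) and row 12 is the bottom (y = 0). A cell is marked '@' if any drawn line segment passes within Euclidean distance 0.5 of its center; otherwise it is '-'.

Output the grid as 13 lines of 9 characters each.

Segment 0: (3,10) -> (3,6)
Segment 1: (3,6) -> (3,1)
Segment 2: (3,1) -> (3,7)
Segment 3: (3,7) -> (2,7)

Answer: ---------
---------
---@-----
---@-----
---@-----
--@@-----
---@-----
---@-----
---@-----
---@-----
---@-----
---@-----
---------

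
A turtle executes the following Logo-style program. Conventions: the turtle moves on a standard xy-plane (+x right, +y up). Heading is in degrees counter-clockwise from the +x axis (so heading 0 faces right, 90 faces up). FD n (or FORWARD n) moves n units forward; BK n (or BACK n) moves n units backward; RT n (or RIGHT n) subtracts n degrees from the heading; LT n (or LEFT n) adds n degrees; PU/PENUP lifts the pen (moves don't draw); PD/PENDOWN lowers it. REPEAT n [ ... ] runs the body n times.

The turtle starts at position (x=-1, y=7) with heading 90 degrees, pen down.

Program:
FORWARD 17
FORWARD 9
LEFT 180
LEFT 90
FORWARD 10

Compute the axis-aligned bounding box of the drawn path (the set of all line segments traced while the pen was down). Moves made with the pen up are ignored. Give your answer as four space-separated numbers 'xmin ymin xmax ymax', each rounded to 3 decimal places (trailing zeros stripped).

Answer: -1 7 9 33

Derivation:
Executing turtle program step by step:
Start: pos=(-1,7), heading=90, pen down
FD 17: (-1,7) -> (-1,24) [heading=90, draw]
FD 9: (-1,24) -> (-1,33) [heading=90, draw]
LT 180: heading 90 -> 270
LT 90: heading 270 -> 0
FD 10: (-1,33) -> (9,33) [heading=0, draw]
Final: pos=(9,33), heading=0, 3 segment(s) drawn

Segment endpoints: x in {-1, -1, -1, 9}, y in {7, 24, 33}
xmin=-1, ymin=7, xmax=9, ymax=33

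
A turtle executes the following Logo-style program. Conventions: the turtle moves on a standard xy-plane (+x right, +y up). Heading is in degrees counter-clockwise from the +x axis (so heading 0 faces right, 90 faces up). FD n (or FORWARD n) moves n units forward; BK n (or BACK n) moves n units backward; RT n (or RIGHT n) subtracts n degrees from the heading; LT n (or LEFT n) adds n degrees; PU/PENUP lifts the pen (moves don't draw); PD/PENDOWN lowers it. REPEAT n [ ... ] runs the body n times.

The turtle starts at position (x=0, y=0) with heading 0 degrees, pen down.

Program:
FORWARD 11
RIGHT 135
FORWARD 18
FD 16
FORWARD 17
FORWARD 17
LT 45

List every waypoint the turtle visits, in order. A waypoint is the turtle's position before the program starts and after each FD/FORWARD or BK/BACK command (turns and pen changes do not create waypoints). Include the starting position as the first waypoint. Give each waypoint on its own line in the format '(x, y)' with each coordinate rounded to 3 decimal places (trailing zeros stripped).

Answer: (0, 0)
(11, 0)
(-1.728, -12.728)
(-13.042, -24.042)
(-25.062, -36.062)
(-37.083, -48.083)

Derivation:
Executing turtle program step by step:
Start: pos=(0,0), heading=0, pen down
FD 11: (0,0) -> (11,0) [heading=0, draw]
RT 135: heading 0 -> 225
FD 18: (11,0) -> (-1.728,-12.728) [heading=225, draw]
FD 16: (-1.728,-12.728) -> (-13.042,-24.042) [heading=225, draw]
FD 17: (-13.042,-24.042) -> (-25.062,-36.062) [heading=225, draw]
FD 17: (-25.062,-36.062) -> (-37.083,-48.083) [heading=225, draw]
LT 45: heading 225 -> 270
Final: pos=(-37.083,-48.083), heading=270, 5 segment(s) drawn
Waypoints (6 total):
(0, 0)
(11, 0)
(-1.728, -12.728)
(-13.042, -24.042)
(-25.062, -36.062)
(-37.083, -48.083)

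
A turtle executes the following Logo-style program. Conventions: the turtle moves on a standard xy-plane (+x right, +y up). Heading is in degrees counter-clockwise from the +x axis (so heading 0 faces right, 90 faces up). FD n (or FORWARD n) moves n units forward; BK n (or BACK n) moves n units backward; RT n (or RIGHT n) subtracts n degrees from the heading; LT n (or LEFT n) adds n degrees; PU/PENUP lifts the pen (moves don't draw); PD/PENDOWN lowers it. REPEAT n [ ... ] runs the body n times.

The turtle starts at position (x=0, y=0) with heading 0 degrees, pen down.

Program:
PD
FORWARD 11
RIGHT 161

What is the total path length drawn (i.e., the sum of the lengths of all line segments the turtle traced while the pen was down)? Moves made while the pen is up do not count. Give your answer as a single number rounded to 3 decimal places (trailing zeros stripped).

Executing turtle program step by step:
Start: pos=(0,0), heading=0, pen down
PD: pen down
FD 11: (0,0) -> (11,0) [heading=0, draw]
RT 161: heading 0 -> 199
Final: pos=(11,0), heading=199, 1 segment(s) drawn

Segment lengths:
  seg 1: (0,0) -> (11,0), length = 11
Total = 11

Answer: 11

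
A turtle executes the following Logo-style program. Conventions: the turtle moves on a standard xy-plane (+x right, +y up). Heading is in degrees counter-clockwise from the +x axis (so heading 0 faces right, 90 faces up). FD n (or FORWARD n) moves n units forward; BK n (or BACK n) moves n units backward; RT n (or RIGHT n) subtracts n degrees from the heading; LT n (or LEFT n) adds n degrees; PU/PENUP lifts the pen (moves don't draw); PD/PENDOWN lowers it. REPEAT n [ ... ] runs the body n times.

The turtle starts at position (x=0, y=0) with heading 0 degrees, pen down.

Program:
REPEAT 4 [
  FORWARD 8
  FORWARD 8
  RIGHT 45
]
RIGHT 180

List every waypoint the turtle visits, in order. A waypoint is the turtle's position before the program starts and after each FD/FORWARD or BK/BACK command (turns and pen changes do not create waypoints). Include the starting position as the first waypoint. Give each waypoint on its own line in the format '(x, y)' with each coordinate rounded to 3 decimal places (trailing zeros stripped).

Executing turtle program step by step:
Start: pos=(0,0), heading=0, pen down
REPEAT 4 [
  -- iteration 1/4 --
  FD 8: (0,0) -> (8,0) [heading=0, draw]
  FD 8: (8,0) -> (16,0) [heading=0, draw]
  RT 45: heading 0 -> 315
  -- iteration 2/4 --
  FD 8: (16,0) -> (21.657,-5.657) [heading=315, draw]
  FD 8: (21.657,-5.657) -> (27.314,-11.314) [heading=315, draw]
  RT 45: heading 315 -> 270
  -- iteration 3/4 --
  FD 8: (27.314,-11.314) -> (27.314,-19.314) [heading=270, draw]
  FD 8: (27.314,-19.314) -> (27.314,-27.314) [heading=270, draw]
  RT 45: heading 270 -> 225
  -- iteration 4/4 --
  FD 8: (27.314,-27.314) -> (21.657,-32.971) [heading=225, draw]
  FD 8: (21.657,-32.971) -> (16,-38.627) [heading=225, draw]
  RT 45: heading 225 -> 180
]
RT 180: heading 180 -> 0
Final: pos=(16,-38.627), heading=0, 8 segment(s) drawn
Waypoints (9 total):
(0, 0)
(8, 0)
(16, 0)
(21.657, -5.657)
(27.314, -11.314)
(27.314, -19.314)
(27.314, -27.314)
(21.657, -32.971)
(16, -38.627)

Answer: (0, 0)
(8, 0)
(16, 0)
(21.657, -5.657)
(27.314, -11.314)
(27.314, -19.314)
(27.314, -27.314)
(21.657, -32.971)
(16, -38.627)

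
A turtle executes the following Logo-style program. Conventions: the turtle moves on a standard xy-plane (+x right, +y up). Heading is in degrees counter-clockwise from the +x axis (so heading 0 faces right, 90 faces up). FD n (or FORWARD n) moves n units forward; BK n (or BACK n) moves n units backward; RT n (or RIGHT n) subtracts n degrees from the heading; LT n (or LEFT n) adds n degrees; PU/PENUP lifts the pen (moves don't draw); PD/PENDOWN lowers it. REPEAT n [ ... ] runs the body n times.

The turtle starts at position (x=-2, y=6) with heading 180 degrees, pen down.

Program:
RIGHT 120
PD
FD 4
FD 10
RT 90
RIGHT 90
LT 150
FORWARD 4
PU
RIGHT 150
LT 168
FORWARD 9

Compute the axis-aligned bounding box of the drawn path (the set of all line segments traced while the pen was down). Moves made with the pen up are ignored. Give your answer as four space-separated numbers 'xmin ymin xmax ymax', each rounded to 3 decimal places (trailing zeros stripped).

Answer: -2 6 8.464 20.124

Derivation:
Executing turtle program step by step:
Start: pos=(-2,6), heading=180, pen down
RT 120: heading 180 -> 60
PD: pen down
FD 4: (-2,6) -> (0,9.464) [heading=60, draw]
FD 10: (0,9.464) -> (5,18.124) [heading=60, draw]
RT 90: heading 60 -> 330
RT 90: heading 330 -> 240
LT 150: heading 240 -> 30
FD 4: (5,18.124) -> (8.464,20.124) [heading=30, draw]
PU: pen up
RT 150: heading 30 -> 240
LT 168: heading 240 -> 48
FD 9: (8.464,20.124) -> (14.486,26.813) [heading=48, move]
Final: pos=(14.486,26.813), heading=48, 3 segment(s) drawn

Segment endpoints: x in {-2, 0, 5, 8.464}, y in {6, 9.464, 18.124, 20.124}
xmin=-2, ymin=6, xmax=8.464, ymax=20.124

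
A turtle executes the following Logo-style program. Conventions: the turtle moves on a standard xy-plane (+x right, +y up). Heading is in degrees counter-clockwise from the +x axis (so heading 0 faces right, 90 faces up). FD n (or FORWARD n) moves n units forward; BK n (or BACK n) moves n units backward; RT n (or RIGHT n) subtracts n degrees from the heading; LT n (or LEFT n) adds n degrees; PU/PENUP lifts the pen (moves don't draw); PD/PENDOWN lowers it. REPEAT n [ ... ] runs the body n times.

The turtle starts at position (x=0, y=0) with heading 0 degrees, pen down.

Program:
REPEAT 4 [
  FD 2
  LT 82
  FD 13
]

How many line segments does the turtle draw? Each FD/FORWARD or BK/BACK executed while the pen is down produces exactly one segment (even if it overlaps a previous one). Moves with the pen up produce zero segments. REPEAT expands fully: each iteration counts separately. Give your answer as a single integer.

Executing turtle program step by step:
Start: pos=(0,0), heading=0, pen down
REPEAT 4 [
  -- iteration 1/4 --
  FD 2: (0,0) -> (2,0) [heading=0, draw]
  LT 82: heading 0 -> 82
  FD 13: (2,0) -> (3.809,12.873) [heading=82, draw]
  -- iteration 2/4 --
  FD 2: (3.809,12.873) -> (4.088,14.854) [heading=82, draw]
  LT 82: heading 82 -> 164
  FD 13: (4.088,14.854) -> (-8.409,18.437) [heading=164, draw]
  -- iteration 3/4 --
  FD 2: (-8.409,18.437) -> (-10.331,18.989) [heading=164, draw]
  LT 82: heading 164 -> 246
  FD 13: (-10.331,18.989) -> (-15.619,7.112) [heading=246, draw]
  -- iteration 4/4 --
  FD 2: (-15.619,7.112) -> (-16.432,5.285) [heading=246, draw]
  LT 82: heading 246 -> 328
  FD 13: (-16.432,5.285) -> (-5.408,-1.604) [heading=328, draw]
]
Final: pos=(-5.408,-1.604), heading=328, 8 segment(s) drawn
Segments drawn: 8

Answer: 8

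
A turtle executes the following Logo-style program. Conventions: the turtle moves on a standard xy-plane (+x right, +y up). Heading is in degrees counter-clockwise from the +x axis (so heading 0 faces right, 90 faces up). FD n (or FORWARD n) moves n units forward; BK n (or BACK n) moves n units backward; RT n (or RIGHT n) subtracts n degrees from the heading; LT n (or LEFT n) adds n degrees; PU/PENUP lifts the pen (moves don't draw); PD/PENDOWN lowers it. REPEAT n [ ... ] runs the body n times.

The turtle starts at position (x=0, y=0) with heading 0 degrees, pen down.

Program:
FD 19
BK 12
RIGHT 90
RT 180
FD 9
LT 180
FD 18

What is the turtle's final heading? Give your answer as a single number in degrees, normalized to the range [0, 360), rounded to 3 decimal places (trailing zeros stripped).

Executing turtle program step by step:
Start: pos=(0,0), heading=0, pen down
FD 19: (0,0) -> (19,0) [heading=0, draw]
BK 12: (19,0) -> (7,0) [heading=0, draw]
RT 90: heading 0 -> 270
RT 180: heading 270 -> 90
FD 9: (7,0) -> (7,9) [heading=90, draw]
LT 180: heading 90 -> 270
FD 18: (7,9) -> (7,-9) [heading=270, draw]
Final: pos=(7,-9), heading=270, 4 segment(s) drawn

Answer: 270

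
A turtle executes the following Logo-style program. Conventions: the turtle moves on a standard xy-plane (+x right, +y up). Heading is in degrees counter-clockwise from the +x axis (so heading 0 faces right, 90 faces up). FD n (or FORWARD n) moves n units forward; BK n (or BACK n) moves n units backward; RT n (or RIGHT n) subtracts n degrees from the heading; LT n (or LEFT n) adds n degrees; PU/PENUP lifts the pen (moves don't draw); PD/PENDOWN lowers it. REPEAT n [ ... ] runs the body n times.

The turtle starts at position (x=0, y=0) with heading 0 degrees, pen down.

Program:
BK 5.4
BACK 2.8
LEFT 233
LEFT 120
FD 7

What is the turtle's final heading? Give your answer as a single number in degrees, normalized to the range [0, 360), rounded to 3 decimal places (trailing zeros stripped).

Answer: 353

Derivation:
Executing turtle program step by step:
Start: pos=(0,0), heading=0, pen down
BK 5.4: (0,0) -> (-5.4,0) [heading=0, draw]
BK 2.8: (-5.4,0) -> (-8.2,0) [heading=0, draw]
LT 233: heading 0 -> 233
LT 120: heading 233 -> 353
FD 7: (-8.2,0) -> (-1.252,-0.853) [heading=353, draw]
Final: pos=(-1.252,-0.853), heading=353, 3 segment(s) drawn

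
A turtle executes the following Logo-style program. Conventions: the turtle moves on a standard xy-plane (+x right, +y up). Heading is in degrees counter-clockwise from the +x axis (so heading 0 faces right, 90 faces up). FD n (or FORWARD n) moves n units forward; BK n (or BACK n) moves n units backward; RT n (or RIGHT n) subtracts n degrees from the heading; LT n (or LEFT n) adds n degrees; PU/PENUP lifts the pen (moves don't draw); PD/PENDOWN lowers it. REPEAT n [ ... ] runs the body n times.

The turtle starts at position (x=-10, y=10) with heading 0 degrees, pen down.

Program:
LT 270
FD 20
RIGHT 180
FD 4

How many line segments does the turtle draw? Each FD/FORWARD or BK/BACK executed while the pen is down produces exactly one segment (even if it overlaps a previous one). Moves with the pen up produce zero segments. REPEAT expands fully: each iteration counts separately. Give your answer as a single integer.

Executing turtle program step by step:
Start: pos=(-10,10), heading=0, pen down
LT 270: heading 0 -> 270
FD 20: (-10,10) -> (-10,-10) [heading=270, draw]
RT 180: heading 270 -> 90
FD 4: (-10,-10) -> (-10,-6) [heading=90, draw]
Final: pos=(-10,-6), heading=90, 2 segment(s) drawn
Segments drawn: 2

Answer: 2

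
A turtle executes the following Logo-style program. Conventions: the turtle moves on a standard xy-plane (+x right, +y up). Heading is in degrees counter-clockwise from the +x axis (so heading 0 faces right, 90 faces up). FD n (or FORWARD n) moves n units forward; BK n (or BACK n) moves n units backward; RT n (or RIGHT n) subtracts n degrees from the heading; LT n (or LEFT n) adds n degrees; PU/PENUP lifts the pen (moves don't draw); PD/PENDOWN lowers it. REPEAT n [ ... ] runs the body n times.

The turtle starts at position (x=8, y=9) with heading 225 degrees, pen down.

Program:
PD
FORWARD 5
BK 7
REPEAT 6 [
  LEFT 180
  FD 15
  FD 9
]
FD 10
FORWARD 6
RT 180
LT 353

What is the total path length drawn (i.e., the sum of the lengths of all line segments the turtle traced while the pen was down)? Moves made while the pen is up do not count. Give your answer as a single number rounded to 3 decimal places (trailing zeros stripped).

Executing turtle program step by step:
Start: pos=(8,9), heading=225, pen down
PD: pen down
FD 5: (8,9) -> (4.464,5.464) [heading=225, draw]
BK 7: (4.464,5.464) -> (9.414,10.414) [heading=225, draw]
REPEAT 6 [
  -- iteration 1/6 --
  LT 180: heading 225 -> 45
  FD 15: (9.414,10.414) -> (20.021,21.021) [heading=45, draw]
  FD 9: (20.021,21.021) -> (26.385,27.385) [heading=45, draw]
  -- iteration 2/6 --
  LT 180: heading 45 -> 225
  FD 15: (26.385,27.385) -> (15.778,16.778) [heading=225, draw]
  FD 9: (15.778,16.778) -> (9.414,10.414) [heading=225, draw]
  -- iteration 3/6 --
  LT 180: heading 225 -> 45
  FD 15: (9.414,10.414) -> (20.021,21.021) [heading=45, draw]
  FD 9: (20.021,21.021) -> (26.385,27.385) [heading=45, draw]
  -- iteration 4/6 --
  LT 180: heading 45 -> 225
  FD 15: (26.385,27.385) -> (15.778,16.778) [heading=225, draw]
  FD 9: (15.778,16.778) -> (9.414,10.414) [heading=225, draw]
  -- iteration 5/6 --
  LT 180: heading 225 -> 45
  FD 15: (9.414,10.414) -> (20.021,21.021) [heading=45, draw]
  FD 9: (20.021,21.021) -> (26.385,27.385) [heading=45, draw]
  -- iteration 6/6 --
  LT 180: heading 45 -> 225
  FD 15: (26.385,27.385) -> (15.778,16.778) [heading=225, draw]
  FD 9: (15.778,16.778) -> (9.414,10.414) [heading=225, draw]
]
FD 10: (9.414,10.414) -> (2.343,3.343) [heading=225, draw]
FD 6: (2.343,3.343) -> (-1.899,-0.899) [heading=225, draw]
RT 180: heading 225 -> 45
LT 353: heading 45 -> 38
Final: pos=(-1.899,-0.899), heading=38, 16 segment(s) drawn

Segment lengths:
  seg 1: (8,9) -> (4.464,5.464), length = 5
  seg 2: (4.464,5.464) -> (9.414,10.414), length = 7
  seg 3: (9.414,10.414) -> (20.021,21.021), length = 15
  seg 4: (20.021,21.021) -> (26.385,27.385), length = 9
  seg 5: (26.385,27.385) -> (15.778,16.778), length = 15
  seg 6: (15.778,16.778) -> (9.414,10.414), length = 9
  seg 7: (9.414,10.414) -> (20.021,21.021), length = 15
  seg 8: (20.021,21.021) -> (26.385,27.385), length = 9
  seg 9: (26.385,27.385) -> (15.778,16.778), length = 15
  seg 10: (15.778,16.778) -> (9.414,10.414), length = 9
  seg 11: (9.414,10.414) -> (20.021,21.021), length = 15
  seg 12: (20.021,21.021) -> (26.385,27.385), length = 9
  seg 13: (26.385,27.385) -> (15.778,16.778), length = 15
  seg 14: (15.778,16.778) -> (9.414,10.414), length = 9
  seg 15: (9.414,10.414) -> (2.343,3.343), length = 10
  seg 16: (2.343,3.343) -> (-1.899,-0.899), length = 6
Total = 172

Answer: 172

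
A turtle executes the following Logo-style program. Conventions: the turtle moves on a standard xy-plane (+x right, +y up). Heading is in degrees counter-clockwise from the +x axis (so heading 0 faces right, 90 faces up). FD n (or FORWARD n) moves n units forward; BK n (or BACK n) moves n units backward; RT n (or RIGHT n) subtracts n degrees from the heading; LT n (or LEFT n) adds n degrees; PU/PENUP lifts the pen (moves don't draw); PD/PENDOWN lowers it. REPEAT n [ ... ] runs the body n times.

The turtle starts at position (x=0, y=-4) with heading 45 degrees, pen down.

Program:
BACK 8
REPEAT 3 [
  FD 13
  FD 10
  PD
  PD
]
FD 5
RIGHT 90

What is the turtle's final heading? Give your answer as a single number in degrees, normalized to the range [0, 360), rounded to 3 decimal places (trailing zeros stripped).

Answer: 315

Derivation:
Executing turtle program step by step:
Start: pos=(0,-4), heading=45, pen down
BK 8: (0,-4) -> (-5.657,-9.657) [heading=45, draw]
REPEAT 3 [
  -- iteration 1/3 --
  FD 13: (-5.657,-9.657) -> (3.536,-0.464) [heading=45, draw]
  FD 10: (3.536,-0.464) -> (10.607,6.607) [heading=45, draw]
  PD: pen down
  PD: pen down
  -- iteration 2/3 --
  FD 13: (10.607,6.607) -> (19.799,15.799) [heading=45, draw]
  FD 10: (19.799,15.799) -> (26.87,22.87) [heading=45, draw]
  PD: pen down
  PD: pen down
  -- iteration 3/3 --
  FD 13: (26.87,22.87) -> (36.062,32.062) [heading=45, draw]
  FD 10: (36.062,32.062) -> (43.134,39.134) [heading=45, draw]
  PD: pen down
  PD: pen down
]
FD 5: (43.134,39.134) -> (46.669,42.669) [heading=45, draw]
RT 90: heading 45 -> 315
Final: pos=(46.669,42.669), heading=315, 8 segment(s) drawn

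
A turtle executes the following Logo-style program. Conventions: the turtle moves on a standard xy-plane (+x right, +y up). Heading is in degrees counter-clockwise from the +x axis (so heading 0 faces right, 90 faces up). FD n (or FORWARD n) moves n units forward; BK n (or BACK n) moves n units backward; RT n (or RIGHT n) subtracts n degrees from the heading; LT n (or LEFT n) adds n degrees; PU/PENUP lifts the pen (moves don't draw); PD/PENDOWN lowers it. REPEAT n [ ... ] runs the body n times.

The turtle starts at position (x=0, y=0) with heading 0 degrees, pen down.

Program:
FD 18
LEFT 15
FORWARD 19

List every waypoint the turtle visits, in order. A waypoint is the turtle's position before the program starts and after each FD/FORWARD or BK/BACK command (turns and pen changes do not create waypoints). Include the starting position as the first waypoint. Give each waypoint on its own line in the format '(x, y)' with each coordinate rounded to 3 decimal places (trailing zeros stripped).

Answer: (0, 0)
(18, 0)
(36.353, 4.918)

Derivation:
Executing turtle program step by step:
Start: pos=(0,0), heading=0, pen down
FD 18: (0,0) -> (18,0) [heading=0, draw]
LT 15: heading 0 -> 15
FD 19: (18,0) -> (36.353,4.918) [heading=15, draw]
Final: pos=(36.353,4.918), heading=15, 2 segment(s) drawn
Waypoints (3 total):
(0, 0)
(18, 0)
(36.353, 4.918)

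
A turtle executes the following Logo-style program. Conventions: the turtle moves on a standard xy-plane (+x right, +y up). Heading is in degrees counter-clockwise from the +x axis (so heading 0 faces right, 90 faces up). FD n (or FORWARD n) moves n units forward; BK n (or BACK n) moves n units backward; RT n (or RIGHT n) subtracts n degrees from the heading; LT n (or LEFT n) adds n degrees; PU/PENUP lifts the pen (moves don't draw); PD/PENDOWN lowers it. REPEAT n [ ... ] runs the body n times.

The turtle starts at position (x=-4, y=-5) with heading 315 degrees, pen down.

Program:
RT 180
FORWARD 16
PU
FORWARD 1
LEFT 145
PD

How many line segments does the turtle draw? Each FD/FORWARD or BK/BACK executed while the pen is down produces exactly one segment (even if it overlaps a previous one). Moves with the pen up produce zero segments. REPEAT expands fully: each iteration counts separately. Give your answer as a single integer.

Executing turtle program step by step:
Start: pos=(-4,-5), heading=315, pen down
RT 180: heading 315 -> 135
FD 16: (-4,-5) -> (-15.314,6.314) [heading=135, draw]
PU: pen up
FD 1: (-15.314,6.314) -> (-16.021,7.021) [heading=135, move]
LT 145: heading 135 -> 280
PD: pen down
Final: pos=(-16.021,7.021), heading=280, 1 segment(s) drawn
Segments drawn: 1

Answer: 1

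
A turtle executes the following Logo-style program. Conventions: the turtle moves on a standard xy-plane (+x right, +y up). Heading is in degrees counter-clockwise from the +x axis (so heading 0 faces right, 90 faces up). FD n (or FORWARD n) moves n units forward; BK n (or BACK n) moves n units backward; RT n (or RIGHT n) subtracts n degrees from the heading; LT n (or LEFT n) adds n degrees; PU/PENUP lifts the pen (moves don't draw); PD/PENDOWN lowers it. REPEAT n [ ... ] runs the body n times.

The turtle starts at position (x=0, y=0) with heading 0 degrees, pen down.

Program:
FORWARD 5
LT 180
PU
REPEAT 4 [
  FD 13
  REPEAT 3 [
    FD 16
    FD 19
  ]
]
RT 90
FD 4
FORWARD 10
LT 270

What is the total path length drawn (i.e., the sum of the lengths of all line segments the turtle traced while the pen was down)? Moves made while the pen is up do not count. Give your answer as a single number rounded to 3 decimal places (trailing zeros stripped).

Answer: 5

Derivation:
Executing turtle program step by step:
Start: pos=(0,0), heading=0, pen down
FD 5: (0,0) -> (5,0) [heading=0, draw]
LT 180: heading 0 -> 180
PU: pen up
REPEAT 4 [
  -- iteration 1/4 --
  FD 13: (5,0) -> (-8,0) [heading=180, move]
  REPEAT 3 [
    -- iteration 1/3 --
    FD 16: (-8,0) -> (-24,0) [heading=180, move]
    FD 19: (-24,0) -> (-43,0) [heading=180, move]
    -- iteration 2/3 --
    FD 16: (-43,0) -> (-59,0) [heading=180, move]
    FD 19: (-59,0) -> (-78,0) [heading=180, move]
    -- iteration 3/3 --
    FD 16: (-78,0) -> (-94,0) [heading=180, move]
    FD 19: (-94,0) -> (-113,0) [heading=180, move]
  ]
  -- iteration 2/4 --
  FD 13: (-113,0) -> (-126,0) [heading=180, move]
  REPEAT 3 [
    -- iteration 1/3 --
    FD 16: (-126,0) -> (-142,0) [heading=180, move]
    FD 19: (-142,0) -> (-161,0) [heading=180, move]
    -- iteration 2/3 --
    FD 16: (-161,0) -> (-177,0) [heading=180, move]
    FD 19: (-177,0) -> (-196,0) [heading=180, move]
    -- iteration 3/3 --
    FD 16: (-196,0) -> (-212,0) [heading=180, move]
    FD 19: (-212,0) -> (-231,0) [heading=180, move]
  ]
  -- iteration 3/4 --
  FD 13: (-231,0) -> (-244,0) [heading=180, move]
  REPEAT 3 [
    -- iteration 1/3 --
    FD 16: (-244,0) -> (-260,0) [heading=180, move]
    FD 19: (-260,0) -> (-279,0) [heading=180, move]
    -- iteration 2/3 --
    FD 16: (-279,0) -> (-295,0) [heading=180, move]
    FD 19: (-295,0) -> (-314,0) [heading=180, move]
    -- iteration 3/3 --
    FD 16: (-314,0) -> (-330,0) [heading=180, move]
    FD 19: (-330,0) -> (-349,0) [heading=180, move]
  ]
  -- iteration 4/4 --
  FD 13: (-349,0) -> (-362,0) [heading=180, move]
  REPEAT 3 [
    -- iteration 1/3 --
    FD 16: (-362,0) -> (-378,0) [heading=180, move]
    FD 19: (-378,0) -> (-397,0) [heading=180, move]
    -- iteration 2/3 --
    FD 16: (-397,0) -> (-413,0) [heading=180, move]
    FD 19: (-413,0) -> (-432,0) [heading=180, move]
    -- iteration 3/3 --
    FD 16: (-432,0) -> (-448,0) [heading=180, move]
    FD 19: (-448,0) -> (-467,0) [heading=180, move]
  ]
]
RT 90: heading 180 -> 90
FD 4: (-467,0) -> (-467,4) [heading=90, move]
FD 10: (-467,4) -> (-467,14) [heading=90, move]
LT 270: heading 90 -> 0
Final: pos=(-467,14), heading=0, 1 segment(s) drawn

Segment lengths:
  seg 1: (0,0) -> (5,0), length = 5
Total = 5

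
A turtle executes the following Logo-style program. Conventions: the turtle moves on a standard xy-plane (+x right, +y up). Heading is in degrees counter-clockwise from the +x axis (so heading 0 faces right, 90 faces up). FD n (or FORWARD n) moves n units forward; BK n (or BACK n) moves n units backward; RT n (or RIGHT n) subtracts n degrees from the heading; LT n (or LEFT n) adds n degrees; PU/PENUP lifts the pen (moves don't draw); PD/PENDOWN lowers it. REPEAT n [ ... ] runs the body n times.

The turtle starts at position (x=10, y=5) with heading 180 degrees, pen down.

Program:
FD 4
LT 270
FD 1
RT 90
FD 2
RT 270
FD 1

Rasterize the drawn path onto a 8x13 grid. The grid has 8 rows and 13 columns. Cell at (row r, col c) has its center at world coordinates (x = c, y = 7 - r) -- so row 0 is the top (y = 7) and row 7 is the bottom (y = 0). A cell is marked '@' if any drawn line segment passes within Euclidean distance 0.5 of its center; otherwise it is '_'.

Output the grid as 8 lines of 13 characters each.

Answer: ________@____
______@@@____
______@@@@@__
_____________
_____________
_____________
_____________
_____________

Derivation:
Segment 0: (10,5) -> (6,5)
Segment 1: (6,5) -> (6,6)
Segment 2: (6,6) -> (8,6)
Segment 3: (8,6) -> (8,7)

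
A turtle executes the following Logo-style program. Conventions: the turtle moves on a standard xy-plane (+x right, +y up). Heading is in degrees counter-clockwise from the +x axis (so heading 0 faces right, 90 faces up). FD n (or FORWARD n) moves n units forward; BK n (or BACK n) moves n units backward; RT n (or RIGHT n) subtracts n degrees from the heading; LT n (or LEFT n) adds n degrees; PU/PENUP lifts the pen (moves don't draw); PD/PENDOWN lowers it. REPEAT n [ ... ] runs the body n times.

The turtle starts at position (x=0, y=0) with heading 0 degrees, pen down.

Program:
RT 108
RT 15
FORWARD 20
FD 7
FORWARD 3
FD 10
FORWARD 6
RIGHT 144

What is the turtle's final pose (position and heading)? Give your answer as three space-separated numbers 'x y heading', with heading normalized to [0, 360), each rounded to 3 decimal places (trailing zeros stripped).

Executing turtle program step by step:
Start: pos=(0,0), heading=0, pen down
RT 108: heading 0 -> 252
RT 15: heading 252 -> 237
FD 20: (0,0) -> (-10.893,-16.773) [heading=237, draw]
FD 7: (-10.893,-16.773) -> (-14.705,-22.644) [heading=237, draw]
FD 3: (-14.705,-22.644) -> (-16.339,-25.16) [heading=237, draw]
FD 10: (-16.339,-25.16) -> (-21.786,-33.547) [heading=237, draw]
FD 6: (-21.786,-33.547) -> (-25.053,-38.579) [heading=237, draw]
RT 144: heading 237 -> 93
Final: pos=(-25.053,-38.579), heading=93, 5 segment(s) drawn

Answer: -25.053 -38.579 93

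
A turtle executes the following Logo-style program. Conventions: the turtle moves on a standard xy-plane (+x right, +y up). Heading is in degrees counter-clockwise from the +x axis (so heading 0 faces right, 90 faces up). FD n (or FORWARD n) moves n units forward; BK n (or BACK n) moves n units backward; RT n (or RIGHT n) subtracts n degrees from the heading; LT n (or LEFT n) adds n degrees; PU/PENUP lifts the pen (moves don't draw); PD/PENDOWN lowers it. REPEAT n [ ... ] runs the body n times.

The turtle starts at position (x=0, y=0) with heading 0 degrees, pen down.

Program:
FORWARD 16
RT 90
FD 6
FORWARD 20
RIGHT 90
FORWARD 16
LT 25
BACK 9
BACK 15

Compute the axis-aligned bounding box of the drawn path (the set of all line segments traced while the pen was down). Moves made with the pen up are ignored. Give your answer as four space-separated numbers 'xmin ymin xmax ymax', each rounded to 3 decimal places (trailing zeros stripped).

Answer: 0 -26 21.751 0

Derivation:
Executing turtle program step by step:
Start: pos=(0,0), heading=0, pen down
FD 16: (0,0) -> (16,0) [heading=0, draw]
RT 90: heading 0 -> 270
FD 6: (16,0) -> (16,-6) [heading=270, draw]
FD 20: (16,-6) -> (16,-26) [heading=270, draw]
RT 90: heading 270 -> 180
FD 16: (16,-26) -> (0,-26) [heading=180, draw]
LT 25: heading 180 -> 205
BK 9: (0,-26) -> (8.157,-22.196) [heading=205, draw]
BK 15: (8.157,-22.196) -> (21.751,-15.857) [heading=205, draw]
Final: pos=(21.751,-15.857), heading=205, 6 segment(s) drawn

Segment endpoints: x in {0, 8.157, 16, 21.751}, y in {-26, -26, -22.196, -15.857, -6, 0}
xmin=0, ymin=-26, xmax=21.751, ymax=0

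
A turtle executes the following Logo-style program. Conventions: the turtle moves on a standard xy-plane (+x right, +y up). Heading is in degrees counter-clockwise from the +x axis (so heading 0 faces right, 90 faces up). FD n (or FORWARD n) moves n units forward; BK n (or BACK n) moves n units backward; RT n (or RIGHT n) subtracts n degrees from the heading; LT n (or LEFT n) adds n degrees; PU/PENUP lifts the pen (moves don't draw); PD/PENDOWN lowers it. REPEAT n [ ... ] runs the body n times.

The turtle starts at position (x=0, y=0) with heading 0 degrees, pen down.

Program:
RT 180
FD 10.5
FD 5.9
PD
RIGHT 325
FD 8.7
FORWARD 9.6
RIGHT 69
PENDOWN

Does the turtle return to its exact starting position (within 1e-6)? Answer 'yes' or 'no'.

Executing turtle program step by step:
Start: pos=(0,0), heading=0, pen down
RT 180: heading 0 -> 180
FD 10.5: (0,0) -> (-10.5,0) [heading=180, draw]
FD 5.9: (-10.5,0) -> (-16.4,0) [heading=180, draw]
PD: pen down
RT 325: heading 180 -> 215
FD 8.7: (-16.4,0) -> (-23.527,-4.99) [heading=215, draw]
FD 9.6: (-23.527,-4.99) -> (-31.39,-10.496) [heading=215, draw]
RT 69: heading 215 -> 146
PD: pen down
Final: pos=(-31.39,-10.496), heading=146, 4 segment(s) drawn

Start position: (0, 0)
Final position: (-31.39, -10.496)
Distance = 33.099; >= 1e-6 -> NOT closed

Answer: no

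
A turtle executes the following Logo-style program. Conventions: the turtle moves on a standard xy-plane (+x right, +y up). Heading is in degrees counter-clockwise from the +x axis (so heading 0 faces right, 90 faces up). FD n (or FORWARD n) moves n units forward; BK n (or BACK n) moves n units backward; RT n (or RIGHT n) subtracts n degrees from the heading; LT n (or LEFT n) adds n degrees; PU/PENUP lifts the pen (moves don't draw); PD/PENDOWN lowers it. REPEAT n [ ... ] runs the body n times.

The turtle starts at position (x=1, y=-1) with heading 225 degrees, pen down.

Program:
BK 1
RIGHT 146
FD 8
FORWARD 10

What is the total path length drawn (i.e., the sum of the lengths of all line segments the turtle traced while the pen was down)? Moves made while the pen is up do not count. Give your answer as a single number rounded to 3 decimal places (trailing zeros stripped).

Answer: 19

Derivation:
Executing turtle program step by step:
Start: pos=(1,-1), heading=225, pen down
BK 1: (1,-1) -> (1.707,-0.293) [heading=225, draw]
RT 146: heading 225 -> 79
FD 8: (1.707,-0.293) -> (3.234,7.56) [heading=79, draw]
FD 10: (3.234,7.56) -> (5.142,17.376) [heading=79, draw]
Final: pos=(5.142,17.376), heading=79, 3 segment(s) drawn

Segment lengths:
  seg 1: (1,-1) -> (1.707,-0.293), length = 1
  seg 2: (1.707,-0.293) -> (3.234,7.56), length = 8
  seg 3: (3.234,7.56) -> (5.142,17.376), length = 10
Total = 19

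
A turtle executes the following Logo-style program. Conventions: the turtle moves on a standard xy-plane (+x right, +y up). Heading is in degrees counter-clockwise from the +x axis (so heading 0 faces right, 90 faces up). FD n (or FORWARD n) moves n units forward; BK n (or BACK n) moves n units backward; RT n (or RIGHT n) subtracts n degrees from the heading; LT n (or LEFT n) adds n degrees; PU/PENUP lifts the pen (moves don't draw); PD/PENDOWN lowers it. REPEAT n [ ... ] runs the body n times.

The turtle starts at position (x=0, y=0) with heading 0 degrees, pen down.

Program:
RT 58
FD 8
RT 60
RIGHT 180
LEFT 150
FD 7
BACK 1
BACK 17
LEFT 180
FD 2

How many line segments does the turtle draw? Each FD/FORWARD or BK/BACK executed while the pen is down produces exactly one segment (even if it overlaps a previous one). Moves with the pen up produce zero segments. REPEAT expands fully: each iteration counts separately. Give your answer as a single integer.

Answer: 5

Derivation:
Executing turtle program step by step:
Start: pos=(0,0), heading=0, pen down
RT 58: heading 0 -> 302
FD 8: (0,0) -> (4.239,-6.784) [heading=302, draw]
RT 60: heading 302 -> 242
RT 180: heading 242 -> 62
LT 150: heading 62 -> 212
FD 7: (4.239,-6.784) -> (-1.697,-10.494) [heading=212, draw]
BK 1: (-1.697,-10.494) -> (-0.849,-9.964) [heading=212, draw]
BK 17: (-0.849,-9.964) -> (13.568,-0.955) [heading=212, draw]
LT 180: heading 212 -> 32
FD 2: (13.568,-0.955) -> (15.264,0.105) [heading=32, draw]
Final: pos=(15.264,0.105), heading=32, 5 segment(s) drawn
Segments drawn: 5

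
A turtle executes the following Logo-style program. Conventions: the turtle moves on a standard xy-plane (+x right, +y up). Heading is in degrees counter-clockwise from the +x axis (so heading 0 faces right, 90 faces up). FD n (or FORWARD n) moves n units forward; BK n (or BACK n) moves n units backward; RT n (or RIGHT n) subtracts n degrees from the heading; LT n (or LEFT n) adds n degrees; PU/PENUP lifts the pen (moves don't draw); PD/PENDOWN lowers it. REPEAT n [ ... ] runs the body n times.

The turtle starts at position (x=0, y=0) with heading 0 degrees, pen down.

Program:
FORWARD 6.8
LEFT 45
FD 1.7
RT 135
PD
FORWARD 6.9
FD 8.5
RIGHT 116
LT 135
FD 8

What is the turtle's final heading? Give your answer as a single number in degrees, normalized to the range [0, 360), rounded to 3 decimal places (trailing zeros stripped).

Executing turtle program step by step:
Start: pos=(0,0), heading=0, pen down
FD 6.8: (0,0) -> (6.8,0) [heading=0, draw]
LT 45: heading 0 -> 45
FD 1.7: (6.8,0) -> (8.002,1.202) [heading=45, draw]
RT 135: heading 45 -> 270
PD: pen down
FD 6.9: (8.002,1.202) -> (8.002,-5.698) [heading=270, draw]
FD 8.5: (8.002,-5.698) -> (8.002,-14.198) [heading=270, draw]
RT 116: heading 270 -> 154
LT 135: heading 154 -> 289
FD 8: (8.002,-14.198) -> (10.607,-21.762) [heading=289, draw]
Final: pos=(10.607,-21.762), heading=289, 5 segment(s) drawn

Answer: 289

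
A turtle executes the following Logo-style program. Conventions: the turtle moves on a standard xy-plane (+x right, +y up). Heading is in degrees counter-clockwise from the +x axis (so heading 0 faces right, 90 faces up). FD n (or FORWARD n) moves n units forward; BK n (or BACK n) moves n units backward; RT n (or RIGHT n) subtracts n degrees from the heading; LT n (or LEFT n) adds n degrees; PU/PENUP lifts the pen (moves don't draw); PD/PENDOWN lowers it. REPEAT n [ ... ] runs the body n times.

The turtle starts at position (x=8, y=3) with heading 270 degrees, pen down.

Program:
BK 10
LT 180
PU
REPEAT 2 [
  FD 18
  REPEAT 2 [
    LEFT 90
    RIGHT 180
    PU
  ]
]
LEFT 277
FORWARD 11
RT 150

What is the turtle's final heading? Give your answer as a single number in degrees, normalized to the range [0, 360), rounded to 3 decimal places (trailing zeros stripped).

Executing turtle program step by step:
Start: pos=(8,3), heading=270, pen down
BK 10: (8,3) -> (8,13) [heading=270, draw]
LT 180: heading 270 -> 90
PU: pen up
REPEAT 2 [
  -- iteration 1/2 --
  FD 18: (8,13) -> (8,31) [heading=90, move]
  REPEAT 2 [
    -- iteration 1/2 --
    LT 90: heading 90 -> 180
    RT 180: heading 180 -> 0
    PU: pen up
    -- iteration 2/2 --
    LT 90: heading 0 -> 90
    RT 180: heading 90 -> 270
    PU: pen up
  ]
  -- iteration 2/2 --
  FD 18: (8,31) -> (8,13) [heading=270, move]
  REPEAT 2 [
    -- iteration 1/2 --
    LT 90: heading 270 -> 0
    RT 180: heading 0 -> 180
    PU: pen up
    -- iteration 2/2 --
    LT 90: heading 180 -> 270
    RT 180: heading 270 -> 90
    PU: pen up
  ]
]
LT 277: heading 90 -> 7
FD 11: (8,13) -> (18.918,14.341) [heading=7, move]
RT 150: heading 7 -> 217
Final: pos=(18.918,14.341), heading=217, 1 segment(s) drawn

Answer: 217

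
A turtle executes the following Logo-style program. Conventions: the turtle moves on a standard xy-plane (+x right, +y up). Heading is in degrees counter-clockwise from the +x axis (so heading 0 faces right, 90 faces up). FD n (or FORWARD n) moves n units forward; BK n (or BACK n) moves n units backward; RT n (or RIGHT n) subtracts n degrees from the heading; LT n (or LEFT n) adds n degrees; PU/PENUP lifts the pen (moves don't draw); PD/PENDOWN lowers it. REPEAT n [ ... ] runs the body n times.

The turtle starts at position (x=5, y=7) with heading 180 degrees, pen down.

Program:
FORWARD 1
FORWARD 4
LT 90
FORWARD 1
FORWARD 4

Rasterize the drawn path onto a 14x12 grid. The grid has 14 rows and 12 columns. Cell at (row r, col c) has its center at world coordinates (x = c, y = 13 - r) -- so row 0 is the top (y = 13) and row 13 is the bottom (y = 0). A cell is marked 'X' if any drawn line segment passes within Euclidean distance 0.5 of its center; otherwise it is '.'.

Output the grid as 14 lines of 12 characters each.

Segment 0: (5,7) -> (4,7)
Segment 1: (4,7) -> (0,7)
Segment 2: (0,7) -> (-0,6)
Segment 3: (-0,6) -> (-0,2)

Answer: ............
............
............
............
............
............
XXXXXX......
X...........
X...........
X...........
X...........
X...........
............
............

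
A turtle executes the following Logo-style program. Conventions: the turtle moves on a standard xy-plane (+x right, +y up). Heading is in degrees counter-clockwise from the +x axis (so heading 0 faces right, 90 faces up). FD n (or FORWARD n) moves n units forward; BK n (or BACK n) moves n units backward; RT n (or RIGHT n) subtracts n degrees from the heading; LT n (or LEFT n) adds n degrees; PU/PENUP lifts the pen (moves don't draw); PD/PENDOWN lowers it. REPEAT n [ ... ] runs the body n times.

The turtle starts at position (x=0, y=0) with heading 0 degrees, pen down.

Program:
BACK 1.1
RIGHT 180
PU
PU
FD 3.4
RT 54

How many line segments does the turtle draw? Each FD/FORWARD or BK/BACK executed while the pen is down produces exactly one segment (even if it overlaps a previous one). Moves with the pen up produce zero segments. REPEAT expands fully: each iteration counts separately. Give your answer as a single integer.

Executing turtle program step by step:
Start: pos=(0,0), heading=0, pen down
BK 1.1: (0,0) -> (-1.1,0) [heading=0, draw]
RT 180: heading 0 -> 180
PU: pen up
PU: pen up
FD 3.4: (-1.1,0) -> (-4.5,0) [heading=180, move]
RT 54: heading 180 -> 126
Final: pos=(-4.5,0), heading=126, 1 segment(s) drawn
Segments drawn: 1

Answer: 1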